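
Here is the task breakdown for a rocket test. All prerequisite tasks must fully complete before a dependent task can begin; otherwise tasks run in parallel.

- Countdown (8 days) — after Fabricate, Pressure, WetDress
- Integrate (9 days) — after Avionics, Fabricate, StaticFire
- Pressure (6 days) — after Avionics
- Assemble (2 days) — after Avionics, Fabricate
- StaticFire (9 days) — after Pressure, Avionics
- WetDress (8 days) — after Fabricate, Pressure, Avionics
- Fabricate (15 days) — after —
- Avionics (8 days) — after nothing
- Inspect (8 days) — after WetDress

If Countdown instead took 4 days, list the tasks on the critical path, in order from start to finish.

Critical path before the change: Avionics→Pressure→StaticFire→Integrate = 8+6+9+9 = 32 giving 32 days.
The longest path through Countdown is only 31 days, so Countdown has float 1.
No other chain overtakes it, so the finish is 32 days.

Avionics, Pressure, StaticFire, Integrate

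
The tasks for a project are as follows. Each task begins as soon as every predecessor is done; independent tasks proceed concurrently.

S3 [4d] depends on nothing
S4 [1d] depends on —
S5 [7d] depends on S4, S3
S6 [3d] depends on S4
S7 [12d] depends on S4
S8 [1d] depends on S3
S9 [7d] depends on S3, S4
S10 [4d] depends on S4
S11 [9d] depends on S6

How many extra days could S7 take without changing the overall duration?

Critical path: S4→S6→S11 = 1+3+9 = 13, so the finish is 13 days.
The longest chain containing S7 totals 13 days.
Slack of S7 = 1 − 1 = 0 days.

0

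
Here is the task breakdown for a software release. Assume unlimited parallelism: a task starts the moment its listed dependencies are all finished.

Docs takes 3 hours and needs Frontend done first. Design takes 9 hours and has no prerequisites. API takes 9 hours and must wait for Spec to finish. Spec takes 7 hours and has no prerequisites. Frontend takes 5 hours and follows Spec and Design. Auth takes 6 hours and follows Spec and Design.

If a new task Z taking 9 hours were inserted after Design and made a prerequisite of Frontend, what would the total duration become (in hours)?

Originally the plan takes 17 hours.
With Z inserted, Frontend now waits for max(Spec, Design, Z).
New critical path: Design→Z→Frontend→Docs = 9+9+5+3 = 26 ⇒ 26 hours.

26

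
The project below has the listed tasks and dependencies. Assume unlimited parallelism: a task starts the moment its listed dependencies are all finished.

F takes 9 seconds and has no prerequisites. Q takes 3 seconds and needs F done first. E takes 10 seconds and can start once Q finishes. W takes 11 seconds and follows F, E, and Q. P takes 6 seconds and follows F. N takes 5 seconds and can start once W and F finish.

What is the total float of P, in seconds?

Critical path: F→Q→E→W→N = 9+3+10+11+5 = 38, so the finish is 38 seconds.
P finishes as early as 15 and must finish by 38.
Slack of P = 32 − 9 = 23 seconds.

23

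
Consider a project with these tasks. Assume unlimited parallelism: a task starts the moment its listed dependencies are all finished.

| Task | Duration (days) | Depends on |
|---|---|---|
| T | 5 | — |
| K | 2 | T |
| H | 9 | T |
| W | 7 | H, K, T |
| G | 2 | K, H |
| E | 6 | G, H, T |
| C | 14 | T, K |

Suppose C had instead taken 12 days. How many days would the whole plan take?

Critical path before the change: T→H→G→E = 5+9+2+6 = 22 giving 22 days.
C has 1 day of float (longest path through it is 21).
No other chain overtakes it, so the finish is 22 days.

22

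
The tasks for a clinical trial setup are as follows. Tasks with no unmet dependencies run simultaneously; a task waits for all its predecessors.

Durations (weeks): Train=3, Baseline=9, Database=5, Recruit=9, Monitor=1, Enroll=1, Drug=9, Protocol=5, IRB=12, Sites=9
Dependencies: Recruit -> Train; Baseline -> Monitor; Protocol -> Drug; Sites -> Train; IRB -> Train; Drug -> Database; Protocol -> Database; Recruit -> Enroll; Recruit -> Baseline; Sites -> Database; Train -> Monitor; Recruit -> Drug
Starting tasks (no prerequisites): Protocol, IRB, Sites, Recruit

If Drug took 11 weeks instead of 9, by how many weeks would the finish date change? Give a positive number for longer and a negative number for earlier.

Actual critical path: Recruit→Drug→Database = 9+9+5 = 23 ⇒ 23 weeks.
Since Drug is critical, the +2 change carries straight to that chain (now 25 weeks).
That remains the longest chain; total 25 weeks.
Change in finish: 25 − 23 = +2 weeks.

2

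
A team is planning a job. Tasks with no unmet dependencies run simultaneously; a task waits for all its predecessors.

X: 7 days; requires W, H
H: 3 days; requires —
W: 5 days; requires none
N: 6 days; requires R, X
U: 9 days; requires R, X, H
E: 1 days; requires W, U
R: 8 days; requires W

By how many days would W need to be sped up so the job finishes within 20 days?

Current finish: 23 days; target: 20.
W is on every critical path, so each day cut from W cuts the finish by one (this holds down to a finish of 20).
Need 23 − 20 = 3 days off W → W becomes 2 days, finish becomes 20.

3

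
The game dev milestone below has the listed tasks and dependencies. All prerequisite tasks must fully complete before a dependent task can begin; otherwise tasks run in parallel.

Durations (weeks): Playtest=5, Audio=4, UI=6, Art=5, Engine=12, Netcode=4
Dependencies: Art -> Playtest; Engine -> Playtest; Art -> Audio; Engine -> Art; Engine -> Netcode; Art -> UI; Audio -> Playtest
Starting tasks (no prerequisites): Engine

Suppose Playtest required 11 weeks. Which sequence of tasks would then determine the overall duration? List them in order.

Baseline: Engine→Art→Audio→Playtest = 12+5+4+5 = 26 → 26 weeks.
Since Playtest is critical, the +6 change carries straight to that chain (now 32 weeks).
That remains the longest chain; total 32 weeks.

Engine, Art, Audio, Playtest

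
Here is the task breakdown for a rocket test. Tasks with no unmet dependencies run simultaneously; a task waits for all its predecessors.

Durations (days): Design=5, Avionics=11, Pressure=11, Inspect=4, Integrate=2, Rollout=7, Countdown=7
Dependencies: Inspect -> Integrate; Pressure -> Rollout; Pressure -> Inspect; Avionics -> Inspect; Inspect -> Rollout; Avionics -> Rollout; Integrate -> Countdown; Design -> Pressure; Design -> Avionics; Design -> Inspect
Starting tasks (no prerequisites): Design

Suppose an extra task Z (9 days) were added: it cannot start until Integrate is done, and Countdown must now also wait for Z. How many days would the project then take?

38

Originally the project takes 29 days.
With Z inserted, Countdown now waits for max(Integrate, Z).
New critical path: Design→Avionics→Inspect→Integrate→Z→Countdown = 5+11+4+2+9+7 = 38 ⇒ 38 days.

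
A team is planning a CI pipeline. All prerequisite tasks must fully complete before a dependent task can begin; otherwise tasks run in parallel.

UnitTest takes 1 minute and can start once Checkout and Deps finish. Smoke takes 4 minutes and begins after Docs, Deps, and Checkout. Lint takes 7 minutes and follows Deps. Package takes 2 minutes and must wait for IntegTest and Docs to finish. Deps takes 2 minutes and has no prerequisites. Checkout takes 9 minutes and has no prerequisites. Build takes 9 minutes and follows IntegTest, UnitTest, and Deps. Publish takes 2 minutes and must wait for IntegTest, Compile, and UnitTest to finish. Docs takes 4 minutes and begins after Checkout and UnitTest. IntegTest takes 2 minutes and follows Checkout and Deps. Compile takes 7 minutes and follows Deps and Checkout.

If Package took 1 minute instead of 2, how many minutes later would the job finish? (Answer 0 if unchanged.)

Critical path before the change: Checkout→IntegTest→Build = 9+2+9 = 20 giving 20 minutes.
Package is off the critical path — its longest chain is 16 minutes, giving 4 of slack.
That remains the longest chain; total 20 minutes.
Change in finish: 20 − 20 = +0 minutes.

0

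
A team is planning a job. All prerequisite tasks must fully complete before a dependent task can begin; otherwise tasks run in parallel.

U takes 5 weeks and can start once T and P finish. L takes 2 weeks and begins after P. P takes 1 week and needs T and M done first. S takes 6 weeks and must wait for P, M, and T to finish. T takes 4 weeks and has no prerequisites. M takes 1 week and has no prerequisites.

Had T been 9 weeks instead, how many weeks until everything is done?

16

The binding path is T→P→S = 4+1+6 = 11; finish at 11 weeks.
Since T is critical, the +5 change carries straight to that chain (now 16 weeks).
That remains the longest chain; total 16 weeks.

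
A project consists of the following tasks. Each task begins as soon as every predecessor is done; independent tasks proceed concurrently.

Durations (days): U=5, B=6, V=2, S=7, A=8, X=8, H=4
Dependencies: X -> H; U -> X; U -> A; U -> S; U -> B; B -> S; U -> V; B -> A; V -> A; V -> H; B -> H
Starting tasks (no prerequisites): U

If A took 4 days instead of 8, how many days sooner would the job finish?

The binding path is U→B→A = 5+6+8 = 19; finish at 19 days.
A lies on that path, so at 4 days the path becomes 15 days.
The binding chain switches to U→B→S = 5+6+7 = 18; finish 18 days.
Change in finish: 18 − 19 = -1 days.

1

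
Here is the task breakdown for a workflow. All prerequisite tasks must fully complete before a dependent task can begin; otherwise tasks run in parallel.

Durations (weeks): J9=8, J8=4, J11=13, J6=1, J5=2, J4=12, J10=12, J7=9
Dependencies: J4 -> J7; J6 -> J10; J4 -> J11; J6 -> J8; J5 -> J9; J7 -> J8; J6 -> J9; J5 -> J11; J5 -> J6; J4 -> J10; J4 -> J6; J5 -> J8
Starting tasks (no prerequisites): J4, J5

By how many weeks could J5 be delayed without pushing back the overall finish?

The longest chain is J4→J6→J10 = 12+1+12 = 25; overall finish 25 weeks.
The longest chain containing J5 totals 15 weeks.
Float = 25 − 15 = 10.

10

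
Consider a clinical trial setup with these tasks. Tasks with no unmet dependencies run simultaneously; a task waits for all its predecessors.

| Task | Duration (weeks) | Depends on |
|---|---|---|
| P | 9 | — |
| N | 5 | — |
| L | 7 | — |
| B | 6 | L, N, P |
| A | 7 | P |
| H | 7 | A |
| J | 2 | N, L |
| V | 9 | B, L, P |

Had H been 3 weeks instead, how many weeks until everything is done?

Actual critical path: P→B→V = 9+6+9 = 24 ⇒ 24 weeks.
H is off the critical path — its longest chain is 23 weeks, giving 1 of slack.
The critical path is still P→B→V; finish is now 24 weeks.

24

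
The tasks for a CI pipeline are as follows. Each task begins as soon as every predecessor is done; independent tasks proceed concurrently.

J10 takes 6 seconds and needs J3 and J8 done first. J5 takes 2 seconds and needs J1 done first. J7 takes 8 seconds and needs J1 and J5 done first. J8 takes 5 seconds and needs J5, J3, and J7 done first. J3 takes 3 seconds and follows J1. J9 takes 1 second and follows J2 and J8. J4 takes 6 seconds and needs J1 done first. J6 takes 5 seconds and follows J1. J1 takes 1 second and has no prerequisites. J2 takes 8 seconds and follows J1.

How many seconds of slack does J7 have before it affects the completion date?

0

Critical path: J1→J5→J7→J8→J10 = 1+2+8+5+6 = 22, so the finish is 22 seconds.
The longest chain containing J7 totals 22 seconds.
Float = 22 − 22 = 0.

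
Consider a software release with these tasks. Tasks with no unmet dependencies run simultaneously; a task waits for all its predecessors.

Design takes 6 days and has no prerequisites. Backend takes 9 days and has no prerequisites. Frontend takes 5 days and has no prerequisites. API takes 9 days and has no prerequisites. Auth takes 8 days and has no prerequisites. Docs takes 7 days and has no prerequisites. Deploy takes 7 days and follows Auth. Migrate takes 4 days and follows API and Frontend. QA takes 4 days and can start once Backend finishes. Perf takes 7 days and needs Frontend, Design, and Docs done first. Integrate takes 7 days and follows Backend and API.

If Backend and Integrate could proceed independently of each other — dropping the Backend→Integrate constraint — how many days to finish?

16

Before: longest chain Backend→Integrate = 9+7 = 16, finish 16.
Dropping Backend→Integrate doesn't change Integrate's earliest start (9); another predecessor still binds.
After: API→Integrate = 9+7 = 16 → 16 days.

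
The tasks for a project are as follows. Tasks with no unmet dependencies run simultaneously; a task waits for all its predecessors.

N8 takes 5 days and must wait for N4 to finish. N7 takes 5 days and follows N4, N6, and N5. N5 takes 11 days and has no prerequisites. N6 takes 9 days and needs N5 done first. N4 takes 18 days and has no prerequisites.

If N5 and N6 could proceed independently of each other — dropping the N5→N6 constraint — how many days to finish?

Original critical path: N5→N6→N7 = 11+9+5 = 25 ⇒ 25 days.
Without N5→N6, N6's earliest start moves from 11 to 0.
New critical path: N4→N7 = 18+5 = 23 ⇒ 23 days.

23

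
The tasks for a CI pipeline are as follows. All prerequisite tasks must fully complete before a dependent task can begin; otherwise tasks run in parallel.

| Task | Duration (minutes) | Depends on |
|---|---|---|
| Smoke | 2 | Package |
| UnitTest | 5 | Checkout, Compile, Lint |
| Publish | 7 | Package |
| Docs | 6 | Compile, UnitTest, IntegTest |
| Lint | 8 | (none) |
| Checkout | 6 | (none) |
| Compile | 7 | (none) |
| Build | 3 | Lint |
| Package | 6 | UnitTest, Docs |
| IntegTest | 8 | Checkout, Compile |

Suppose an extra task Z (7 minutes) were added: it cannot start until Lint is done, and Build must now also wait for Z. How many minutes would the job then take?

34

Originally the job takes 34 minutes.
With Z inserted, Build now waits for max(Lint, Z).
New critical path: Compile→IntegTest→Docs→Package→Publish = 7+8+6+6+7 = 34 ⇒ 34 minutes.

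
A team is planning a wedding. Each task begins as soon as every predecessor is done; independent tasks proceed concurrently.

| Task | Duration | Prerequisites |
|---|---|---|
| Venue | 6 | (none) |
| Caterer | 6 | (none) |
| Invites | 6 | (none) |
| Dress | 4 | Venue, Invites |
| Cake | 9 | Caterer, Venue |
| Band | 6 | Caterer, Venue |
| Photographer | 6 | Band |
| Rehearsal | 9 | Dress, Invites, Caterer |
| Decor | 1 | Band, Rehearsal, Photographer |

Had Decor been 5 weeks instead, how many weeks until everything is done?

24

As given, the longest chain is Venue→Dress→Rehearsal→Decor = 6+4+9+1 = 20, so the finish is 20 weeks.
Since Decor is critical, the +4 change carries straight to that chain (now 24 weeks).
That remains the longest chain; total 24 weeks.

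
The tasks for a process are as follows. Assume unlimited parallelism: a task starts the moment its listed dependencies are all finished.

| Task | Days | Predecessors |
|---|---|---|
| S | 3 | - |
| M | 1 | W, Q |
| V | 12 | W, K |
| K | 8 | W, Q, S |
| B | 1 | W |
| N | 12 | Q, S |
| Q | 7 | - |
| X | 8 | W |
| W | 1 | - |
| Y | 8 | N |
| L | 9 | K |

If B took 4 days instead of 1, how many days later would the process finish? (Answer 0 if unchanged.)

The binding path is Q→K→V = 7+8+12 = 27; finish at 27 days.
B has 25 days of float (longest path through it is 2).
The critical path is still Q→K→V; finish is now 27 days.
Change in finish: 27 − 27 = +0 days.

0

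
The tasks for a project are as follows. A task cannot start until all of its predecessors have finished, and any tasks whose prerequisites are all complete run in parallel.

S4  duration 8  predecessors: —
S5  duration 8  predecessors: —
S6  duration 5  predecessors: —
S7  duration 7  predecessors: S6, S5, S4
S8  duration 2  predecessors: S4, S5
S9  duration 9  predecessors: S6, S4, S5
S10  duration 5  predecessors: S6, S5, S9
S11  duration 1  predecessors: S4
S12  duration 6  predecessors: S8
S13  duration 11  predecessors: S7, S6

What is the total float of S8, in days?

10

S4→S7→S13 = 8+7+11 = 26 sets the makespan at 26 days.
S8 finishes as early as 10 and must finish by 20.
So S8 can slip 20 − 10 = 10 days.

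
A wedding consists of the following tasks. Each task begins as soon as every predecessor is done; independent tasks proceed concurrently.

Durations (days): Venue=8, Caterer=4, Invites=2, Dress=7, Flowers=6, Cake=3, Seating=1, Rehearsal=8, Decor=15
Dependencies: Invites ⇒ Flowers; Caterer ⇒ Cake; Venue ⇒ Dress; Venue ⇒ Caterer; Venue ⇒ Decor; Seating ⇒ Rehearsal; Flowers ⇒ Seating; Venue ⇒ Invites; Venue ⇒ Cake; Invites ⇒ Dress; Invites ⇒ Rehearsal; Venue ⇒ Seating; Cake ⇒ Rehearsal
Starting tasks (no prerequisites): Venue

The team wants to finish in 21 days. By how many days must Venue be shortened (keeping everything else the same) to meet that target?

4

Current finish: 25 days; target: 21.
Venue is on every critical path, so each day cut from Venue cuts the finish by one (this holds down to a finish of 18).
Need 25 − 21 = 4 days off Venue → Venue becomes 4 days, finish becomes 21.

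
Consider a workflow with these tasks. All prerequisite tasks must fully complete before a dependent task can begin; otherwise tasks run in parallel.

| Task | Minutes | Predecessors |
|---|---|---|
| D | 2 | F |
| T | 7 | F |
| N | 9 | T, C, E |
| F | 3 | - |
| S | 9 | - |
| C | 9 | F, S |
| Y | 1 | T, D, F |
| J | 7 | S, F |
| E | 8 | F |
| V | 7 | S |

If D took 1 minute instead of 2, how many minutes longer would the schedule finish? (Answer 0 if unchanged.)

Critical path before the change: S→C→N = 9+9+9 = 27 giving 27 minutes.
The longest path through D is only 6 minutes, so D has float 21.
No other chain overtakes it, so the finish is 27 minutes.
Change in finish: 27 − 27 = +0 minutes.

0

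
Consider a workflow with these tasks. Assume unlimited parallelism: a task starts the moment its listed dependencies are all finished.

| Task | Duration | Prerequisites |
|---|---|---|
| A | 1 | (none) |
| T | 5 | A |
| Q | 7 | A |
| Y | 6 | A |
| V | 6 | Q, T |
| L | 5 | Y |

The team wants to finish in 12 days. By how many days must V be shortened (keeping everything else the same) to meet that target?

Current finish: 14 days; target: 12.
V is on every critical path, so each day cut from V cuts the finish by one (this holds down to a finish of 12).
Need 14 − 12 = 2 days off V → V becomes 4 days, finish becomes 12.

2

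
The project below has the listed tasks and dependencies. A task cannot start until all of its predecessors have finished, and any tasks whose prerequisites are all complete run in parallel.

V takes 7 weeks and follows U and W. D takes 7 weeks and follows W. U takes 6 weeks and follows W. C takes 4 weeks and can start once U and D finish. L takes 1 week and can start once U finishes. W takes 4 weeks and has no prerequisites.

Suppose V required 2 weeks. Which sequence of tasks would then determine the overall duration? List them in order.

The binding path is W→U→V = 4+6+7 = 17; finish at 17 weeks.
V lies on that path, so at 2 weeks the path becomes 12 weeks.
The binding chain switches to W→D→C = 4+7+4 = 15; finish 15 weeks.

W, D, C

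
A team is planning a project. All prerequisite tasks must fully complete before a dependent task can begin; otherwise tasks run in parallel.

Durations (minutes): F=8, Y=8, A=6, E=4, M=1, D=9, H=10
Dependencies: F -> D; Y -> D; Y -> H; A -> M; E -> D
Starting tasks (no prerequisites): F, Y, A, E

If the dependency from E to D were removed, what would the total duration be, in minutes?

With the dependency in place, Y→H = 8+10 = 18 sets the finish at 18 minutes.
Dropping E→D doesn't change D's earliest start (8); another predecessor still binds.
The longest chain is now Y→H = 8+10 = 18, so the project takes 18 minutes.

18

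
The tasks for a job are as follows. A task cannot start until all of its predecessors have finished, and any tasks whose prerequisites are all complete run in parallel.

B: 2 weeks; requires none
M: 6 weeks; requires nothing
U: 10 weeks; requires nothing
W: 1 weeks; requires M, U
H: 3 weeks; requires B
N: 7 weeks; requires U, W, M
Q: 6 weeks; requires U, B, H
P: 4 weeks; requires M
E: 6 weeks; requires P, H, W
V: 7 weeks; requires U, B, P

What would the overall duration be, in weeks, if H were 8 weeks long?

Critical path before the change: U→W→N = 10+1+7 = 18 giving 18 weeks.
The longest path through H is only 11 weeks, so H has float 7.
No other chain overtakes it, so the finish is 18 weeks.

18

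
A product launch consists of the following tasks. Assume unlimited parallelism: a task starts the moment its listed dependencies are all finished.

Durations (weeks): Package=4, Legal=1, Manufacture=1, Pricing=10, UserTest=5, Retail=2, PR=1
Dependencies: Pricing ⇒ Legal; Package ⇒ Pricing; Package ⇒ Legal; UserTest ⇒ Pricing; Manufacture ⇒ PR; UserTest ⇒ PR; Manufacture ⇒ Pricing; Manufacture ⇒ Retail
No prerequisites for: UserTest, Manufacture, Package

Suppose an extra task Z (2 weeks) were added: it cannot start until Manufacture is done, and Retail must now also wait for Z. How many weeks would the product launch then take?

16

Originally the product launch takes 16 weeks.
With Z inserted, Retail now waits for max(Manufacture, Z).
New critical path: UserTest→Pricing→Legal = 5+10+1 = 16 ⇒ 16 weeks.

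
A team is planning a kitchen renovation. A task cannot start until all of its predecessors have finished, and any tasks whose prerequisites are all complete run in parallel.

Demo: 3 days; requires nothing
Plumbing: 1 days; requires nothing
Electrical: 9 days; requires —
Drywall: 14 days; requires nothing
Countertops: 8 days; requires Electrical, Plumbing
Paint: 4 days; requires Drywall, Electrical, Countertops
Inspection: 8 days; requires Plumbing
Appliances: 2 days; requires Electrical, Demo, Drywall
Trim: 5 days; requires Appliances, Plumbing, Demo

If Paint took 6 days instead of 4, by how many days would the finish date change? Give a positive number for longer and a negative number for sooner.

2

Critical path before the change: Electrical→Countertops→Paint = 9+8+4 = 21 giving 21 days.
Paint lies on that path, so at 6 days the path becomes 23 days.
No other chain overtakes it, so the finish is 23 days.
Change in finish: 23 − 21 = +2 days.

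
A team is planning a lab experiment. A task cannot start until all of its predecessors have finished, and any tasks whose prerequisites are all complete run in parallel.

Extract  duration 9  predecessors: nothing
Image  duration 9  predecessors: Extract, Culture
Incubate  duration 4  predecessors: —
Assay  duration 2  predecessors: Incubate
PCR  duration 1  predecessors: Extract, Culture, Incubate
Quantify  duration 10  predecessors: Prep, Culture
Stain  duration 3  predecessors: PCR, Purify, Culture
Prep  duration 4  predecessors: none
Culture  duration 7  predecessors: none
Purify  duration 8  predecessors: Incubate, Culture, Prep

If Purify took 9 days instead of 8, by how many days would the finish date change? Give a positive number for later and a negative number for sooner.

Critical path before the change: Culture→Purify→Stain = 7+8+3 = 18 giving 18 days.
Purify is on the critical path; changing it to 9 makes that path 19 days.
That remains the longest chain; total 19 days.
Change in finish: 19 − 18 = +1 days.

1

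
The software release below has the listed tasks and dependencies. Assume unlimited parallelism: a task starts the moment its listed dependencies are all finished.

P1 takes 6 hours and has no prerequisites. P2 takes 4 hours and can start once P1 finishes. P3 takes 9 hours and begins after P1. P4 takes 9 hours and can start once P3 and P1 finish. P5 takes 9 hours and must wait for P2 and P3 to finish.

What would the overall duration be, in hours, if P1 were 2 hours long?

Baseline: P1→P3→P4 = 6+9+9 = 24 → 24 hours.
Since P1 is critical, the -4 change carries straight to that chain (now 20 hours).
That remains the longest chain; total 20 hours.

20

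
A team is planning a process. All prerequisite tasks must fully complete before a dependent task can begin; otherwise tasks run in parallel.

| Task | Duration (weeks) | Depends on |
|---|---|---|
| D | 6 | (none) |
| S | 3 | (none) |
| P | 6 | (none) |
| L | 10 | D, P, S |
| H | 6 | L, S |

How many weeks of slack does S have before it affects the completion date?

Critical path: D→L→H = 6+10+6 = 22, so the finish is 22 weeks.
The longest chain containing S totals 19 weeks.
So S can slip 6 − 3 = 3 weeks.

3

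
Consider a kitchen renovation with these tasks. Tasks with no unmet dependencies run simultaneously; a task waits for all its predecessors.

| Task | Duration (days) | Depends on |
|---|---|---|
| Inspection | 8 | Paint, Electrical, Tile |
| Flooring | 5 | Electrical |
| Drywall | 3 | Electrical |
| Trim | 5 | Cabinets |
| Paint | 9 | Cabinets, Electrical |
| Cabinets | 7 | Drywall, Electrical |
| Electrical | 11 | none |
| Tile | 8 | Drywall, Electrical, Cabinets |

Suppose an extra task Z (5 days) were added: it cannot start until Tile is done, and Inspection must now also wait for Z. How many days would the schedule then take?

42

Originally the schedule takes 38 days.
With Z inserted, Inspection now waits for max(Paint, Electrical, Tile, Z).
New critical path: Electrical→Drywall→Cabinets→Tile→Z→Inspection = 11+3+7+8+5+8 = 42 ⇒ 42 days.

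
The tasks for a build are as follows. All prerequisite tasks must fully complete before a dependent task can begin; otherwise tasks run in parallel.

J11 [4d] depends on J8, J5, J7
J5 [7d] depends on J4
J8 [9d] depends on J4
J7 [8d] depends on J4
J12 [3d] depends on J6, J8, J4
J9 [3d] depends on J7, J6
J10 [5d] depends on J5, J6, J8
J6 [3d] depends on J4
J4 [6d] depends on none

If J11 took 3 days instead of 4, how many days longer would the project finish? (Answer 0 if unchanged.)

As given, the longest chain is J4→J8→J10 = 6+9+5 = 20, so the finish is 20 days.
J11 has 1 day of float (longest path through it is 19).
That remains the longest chain; total 20 days.
Change in finish: 20 − 20 = +0 days.

0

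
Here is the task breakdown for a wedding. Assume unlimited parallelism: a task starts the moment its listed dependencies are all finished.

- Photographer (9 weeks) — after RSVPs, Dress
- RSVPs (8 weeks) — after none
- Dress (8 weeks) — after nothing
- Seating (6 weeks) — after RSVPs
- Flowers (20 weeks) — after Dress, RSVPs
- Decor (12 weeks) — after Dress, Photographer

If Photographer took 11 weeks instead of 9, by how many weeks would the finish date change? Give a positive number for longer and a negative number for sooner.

As given, the longest chain is RSVPs→Photographer→Decor = 8+9+12 = 29, so the finish is 29 weeks.
Photographer lies on that path, so at 11 weeks the path becomes 31 weeks.
No other chain overtakes it, so the finish is 31 weeks.
Change in finish: 31 − 29 = +2 weeks.

2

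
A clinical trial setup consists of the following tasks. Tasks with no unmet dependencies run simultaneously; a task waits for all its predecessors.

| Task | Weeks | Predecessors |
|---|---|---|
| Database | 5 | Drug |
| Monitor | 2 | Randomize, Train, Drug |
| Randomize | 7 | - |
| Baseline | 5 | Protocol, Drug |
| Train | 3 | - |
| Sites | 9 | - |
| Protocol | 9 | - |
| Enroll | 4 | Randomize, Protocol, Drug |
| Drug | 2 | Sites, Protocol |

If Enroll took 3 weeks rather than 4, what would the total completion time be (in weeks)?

Actual critical path: Protocol→Drug→Baseline = 9+2+5 = 16 ⇒ 16 weeks.
Enroll is off the critical path — its longest chain is 15 weeks, giving 1 of slack.
No other chain overtakes it, so the finish is 16 weeks.

16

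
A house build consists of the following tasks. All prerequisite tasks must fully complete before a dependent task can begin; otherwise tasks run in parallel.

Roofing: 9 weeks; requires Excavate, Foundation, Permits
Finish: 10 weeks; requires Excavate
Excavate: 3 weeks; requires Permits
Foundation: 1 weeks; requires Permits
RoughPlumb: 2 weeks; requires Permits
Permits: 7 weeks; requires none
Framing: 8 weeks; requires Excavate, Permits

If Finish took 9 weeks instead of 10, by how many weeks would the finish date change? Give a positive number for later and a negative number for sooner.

-1

Critical path before the change: Permits→Excavate→Finish = 7+3+10 = 20 giving 20 weeks.
Finish lies on that path, so at 9 weeks the path becomes 19 weeks.
The binding chain switches to Permits→Excavate→Roofing = 7+3+9 = 19; finish 19 weeks.
Change in finish: 19 − 20 = -1 weeks.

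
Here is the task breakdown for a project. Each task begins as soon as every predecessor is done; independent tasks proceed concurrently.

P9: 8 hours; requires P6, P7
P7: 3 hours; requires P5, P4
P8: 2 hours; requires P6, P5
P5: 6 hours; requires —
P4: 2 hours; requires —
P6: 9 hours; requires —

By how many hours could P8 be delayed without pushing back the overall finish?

P5→P7→P9 = 6+3+8 = 17 sets the makespan at 17 hours.
P8 finishes as early as 11 and must finish by 17.
Slack of P8 = 15 − 9 = 6 hours.

6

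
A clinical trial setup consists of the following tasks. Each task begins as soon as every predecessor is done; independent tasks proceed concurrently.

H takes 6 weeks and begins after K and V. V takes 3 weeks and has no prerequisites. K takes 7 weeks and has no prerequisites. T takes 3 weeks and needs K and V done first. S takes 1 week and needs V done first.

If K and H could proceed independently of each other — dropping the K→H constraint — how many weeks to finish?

Before: longest chain K→H = 7+6 = 13, finish 13.
Without K→H, H's earliest start moves from 7 to 3.
New critical path: K→T = 7+3 = 10 ⇒ 10 weeks.

10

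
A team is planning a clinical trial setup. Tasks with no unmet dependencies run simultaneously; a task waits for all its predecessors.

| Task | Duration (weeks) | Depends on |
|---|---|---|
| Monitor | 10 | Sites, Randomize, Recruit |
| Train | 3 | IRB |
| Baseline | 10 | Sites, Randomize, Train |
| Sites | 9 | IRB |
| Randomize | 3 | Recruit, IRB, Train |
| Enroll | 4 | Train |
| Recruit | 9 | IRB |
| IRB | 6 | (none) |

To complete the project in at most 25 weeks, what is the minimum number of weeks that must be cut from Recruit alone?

Current finish: 28 weeks; target: 25.
Recruit is on every critical path, so each week cut from Recruit cuts the finish by one (this holds down to a finish of 25).
Need 28 − 25 = 3 weeks off Recruit → Recruit becomes 6 weeks, finish becomes 25.

3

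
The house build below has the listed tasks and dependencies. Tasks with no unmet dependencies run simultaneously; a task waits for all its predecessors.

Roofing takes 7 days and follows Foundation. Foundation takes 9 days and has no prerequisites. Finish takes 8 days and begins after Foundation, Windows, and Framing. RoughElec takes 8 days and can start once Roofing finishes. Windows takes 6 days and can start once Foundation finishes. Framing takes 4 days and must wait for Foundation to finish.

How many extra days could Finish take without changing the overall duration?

1

Critical path: Foundation→Roofing→RoughElec = 9+7+8 = 24, so the finish is 24 days.
Finish finishes as early as 23 and must finish by 24.
So Finish can slip 24 − 23 = 1 day.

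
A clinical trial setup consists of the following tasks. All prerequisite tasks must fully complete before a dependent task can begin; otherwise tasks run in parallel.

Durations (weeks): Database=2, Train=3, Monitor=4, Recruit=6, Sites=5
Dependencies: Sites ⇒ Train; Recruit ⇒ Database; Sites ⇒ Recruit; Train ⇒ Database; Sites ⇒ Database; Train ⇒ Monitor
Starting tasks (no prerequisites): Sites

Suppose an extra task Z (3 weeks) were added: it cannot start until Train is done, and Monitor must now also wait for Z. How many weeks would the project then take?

15

Originally the project takes 13 weeks.
With Z inserted, Monitor now waits for max(Train, Z).
New critical path: Sites→Train→Z→Monitor = 5+3+3+4 = 15 ⇒ 15 weeks.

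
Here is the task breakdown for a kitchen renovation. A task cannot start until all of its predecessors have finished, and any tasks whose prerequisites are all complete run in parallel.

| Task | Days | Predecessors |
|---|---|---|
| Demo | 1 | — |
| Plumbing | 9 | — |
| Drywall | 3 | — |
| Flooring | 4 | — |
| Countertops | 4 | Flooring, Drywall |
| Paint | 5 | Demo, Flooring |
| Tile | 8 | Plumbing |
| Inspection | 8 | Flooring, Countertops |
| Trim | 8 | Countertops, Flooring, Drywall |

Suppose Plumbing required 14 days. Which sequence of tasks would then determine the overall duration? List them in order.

Plumbing, Tile

Critical path before the change: Plumbing→Tile = 9+8 = 17 giving 17 days.
Since Plumbing is critical, the +5 change carries straight to that chain (now 22 days).
That remains the longest chain; total 22 days.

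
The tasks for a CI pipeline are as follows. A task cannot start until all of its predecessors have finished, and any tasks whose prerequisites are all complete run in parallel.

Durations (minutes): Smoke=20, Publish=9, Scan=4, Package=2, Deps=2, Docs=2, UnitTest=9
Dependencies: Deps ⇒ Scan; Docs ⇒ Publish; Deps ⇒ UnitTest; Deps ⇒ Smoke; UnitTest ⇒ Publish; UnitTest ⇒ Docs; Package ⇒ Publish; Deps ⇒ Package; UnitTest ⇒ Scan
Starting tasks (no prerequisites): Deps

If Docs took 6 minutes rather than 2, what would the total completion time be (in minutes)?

26

Actual critical path: Deps→UnitTest→Docs→Publish = 2+9+2+9 = 22 ⇒ 22 minutes.
Since Docs is critical, the +4 change carries straight to that chain (now 26 minutes).
That remains the longest chain; total 26 minutes.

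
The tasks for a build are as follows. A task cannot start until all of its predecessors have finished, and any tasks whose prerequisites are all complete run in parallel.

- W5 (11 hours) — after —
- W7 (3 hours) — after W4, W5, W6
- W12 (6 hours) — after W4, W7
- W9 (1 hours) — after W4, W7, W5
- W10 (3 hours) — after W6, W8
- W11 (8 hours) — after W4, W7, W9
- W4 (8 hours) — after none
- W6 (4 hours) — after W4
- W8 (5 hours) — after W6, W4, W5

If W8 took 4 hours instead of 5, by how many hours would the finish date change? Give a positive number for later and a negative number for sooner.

0

Actual critical path: W4→W6→W7→W9→W11 = 8+4+3+1+8 = 24 ⇒ 24 hours.
W8 is off the critical path — its longest chain is 20 hours, giving 4 of slack.
No other chain overtakes it, so the finish is 24 hours.
Change in finish: 24 − 24 = +0 hours.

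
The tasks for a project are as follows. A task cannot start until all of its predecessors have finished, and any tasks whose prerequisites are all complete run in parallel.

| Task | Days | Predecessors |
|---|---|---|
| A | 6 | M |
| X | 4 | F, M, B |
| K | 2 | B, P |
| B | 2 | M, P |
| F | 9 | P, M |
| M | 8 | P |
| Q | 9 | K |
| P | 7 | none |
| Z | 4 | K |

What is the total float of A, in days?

The longest chain is P→M→B→K→Q = 7+8+2+2+9 = 28; overall finish 28 days.
A finishes as early as 21 and must finish by 28.
Float = 28 − 21 = 7.

7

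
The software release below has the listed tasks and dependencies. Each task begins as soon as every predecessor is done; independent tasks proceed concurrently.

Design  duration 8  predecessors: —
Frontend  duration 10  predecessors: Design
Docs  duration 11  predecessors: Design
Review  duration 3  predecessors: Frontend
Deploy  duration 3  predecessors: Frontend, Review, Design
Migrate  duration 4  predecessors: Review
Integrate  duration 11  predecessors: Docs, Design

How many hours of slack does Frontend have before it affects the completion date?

5

Critical path: Design→Docs→Integrate = 8+11+11 = 30, so the finish is 30 hours.
The longest chain containing Frontend totals 25 hours.
Float = 30 − 25 = 5.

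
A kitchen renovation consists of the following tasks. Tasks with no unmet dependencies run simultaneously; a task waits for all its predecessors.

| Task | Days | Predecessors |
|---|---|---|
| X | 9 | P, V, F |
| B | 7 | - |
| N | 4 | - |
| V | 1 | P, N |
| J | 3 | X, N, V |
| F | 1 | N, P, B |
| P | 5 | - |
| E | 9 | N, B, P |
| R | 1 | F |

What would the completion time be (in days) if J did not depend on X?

Original critical path: B→F→X→J = 7+1+9+3 = 20 ⇒ 20 days.
Without X→J, J's earliest start moves from 17 to 6.
The longest chain is now B→F→X = 7+1+9 = 17, so the kitchen renovation takes 17 days.

17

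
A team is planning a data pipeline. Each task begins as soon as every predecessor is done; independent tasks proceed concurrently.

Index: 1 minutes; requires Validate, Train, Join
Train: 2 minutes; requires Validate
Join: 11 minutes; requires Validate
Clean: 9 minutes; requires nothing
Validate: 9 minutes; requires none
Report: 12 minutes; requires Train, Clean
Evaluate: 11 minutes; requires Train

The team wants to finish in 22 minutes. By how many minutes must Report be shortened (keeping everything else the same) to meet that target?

1

Current finish: 23 minutes; target: 22.
Report is on every critical path, so each minute cut from Report cuts the finish by one (this holds down to a finish of 22).
Need 23 − 22 = 1 minute off Report → Report becomes 11 minutes, finish becomes 22.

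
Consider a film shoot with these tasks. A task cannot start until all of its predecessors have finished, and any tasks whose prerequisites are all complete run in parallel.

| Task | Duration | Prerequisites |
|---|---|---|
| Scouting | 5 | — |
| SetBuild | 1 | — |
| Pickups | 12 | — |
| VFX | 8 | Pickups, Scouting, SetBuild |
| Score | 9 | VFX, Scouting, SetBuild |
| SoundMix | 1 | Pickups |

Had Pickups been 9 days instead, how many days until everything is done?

26

Critical path before the change: Pickups→VFX→Score = 12+8+9 = 29 giving 29 days.
Since Pickups is critical, the -3 change carries straight to that chain (now 26 days).
No other chain overtakes it, so the finish is 26 days.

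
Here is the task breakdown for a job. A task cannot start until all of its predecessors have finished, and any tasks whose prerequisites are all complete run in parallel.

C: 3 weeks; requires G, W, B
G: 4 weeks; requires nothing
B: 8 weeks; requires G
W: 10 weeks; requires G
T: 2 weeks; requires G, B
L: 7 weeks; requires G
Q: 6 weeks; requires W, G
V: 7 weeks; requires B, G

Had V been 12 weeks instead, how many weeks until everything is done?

As given, the longest chain is G→W→Q = 4+10+6 = 20, so the finish is 20 weeks.
V has 1 week of float (longest path through it is 19).
Now G→B→V = 4+8+12 = 24 is longest, so the finish becomes 24 weeks.

24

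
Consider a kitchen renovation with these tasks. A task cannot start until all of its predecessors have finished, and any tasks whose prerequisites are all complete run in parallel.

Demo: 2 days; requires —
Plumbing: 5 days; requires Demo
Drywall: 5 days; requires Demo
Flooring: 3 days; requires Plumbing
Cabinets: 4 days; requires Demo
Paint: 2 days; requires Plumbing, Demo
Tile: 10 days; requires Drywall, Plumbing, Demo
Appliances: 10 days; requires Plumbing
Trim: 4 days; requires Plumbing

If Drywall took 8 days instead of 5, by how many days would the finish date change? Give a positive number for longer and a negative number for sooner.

Actual critical path: Demo→Drywall→Tile = 2+5+10 = 17 ⇒ 17 days.
Drywall is on the critical path; changing it to 8 makes that path 20 days.
That remains the longest chain; total 20 days.
Change in finish: 20 − 17 = +3 days.

3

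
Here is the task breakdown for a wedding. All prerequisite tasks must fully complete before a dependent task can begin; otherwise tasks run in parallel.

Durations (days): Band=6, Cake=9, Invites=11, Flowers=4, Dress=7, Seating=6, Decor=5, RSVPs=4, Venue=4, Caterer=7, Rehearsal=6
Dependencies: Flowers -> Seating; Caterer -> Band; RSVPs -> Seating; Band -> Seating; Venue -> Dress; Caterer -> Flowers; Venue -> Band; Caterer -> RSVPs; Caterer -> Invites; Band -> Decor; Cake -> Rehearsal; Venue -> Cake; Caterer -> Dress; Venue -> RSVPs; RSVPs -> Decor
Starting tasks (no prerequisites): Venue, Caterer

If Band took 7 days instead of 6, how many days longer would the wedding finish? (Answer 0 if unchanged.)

Baseline: Caterer→Band→Seating = 7+6+6 = 19 → 19 days.
Band is on the critical path; changing it to 7 makes that path 20 days.
That remains the longest chain; total 20 days.
Change in finish: 20 − 19 = +1 days.

1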